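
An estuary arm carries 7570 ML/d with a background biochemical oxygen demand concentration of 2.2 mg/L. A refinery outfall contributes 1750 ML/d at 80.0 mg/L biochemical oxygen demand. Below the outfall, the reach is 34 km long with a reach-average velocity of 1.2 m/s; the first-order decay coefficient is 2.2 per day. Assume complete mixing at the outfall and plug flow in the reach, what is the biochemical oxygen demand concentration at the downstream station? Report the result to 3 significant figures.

Conservation of mass: C = (7570·2.200 + 1750·80.00) / 9320 = 156700/9320 = 16.81 mg/L.
Travel time t = 34·1000 / 1.2 = 28330 s = 7.870 h.
Applying C = C₀e^(−kt): 16.81 × 0.4860 = 8.170 mg/L.

8.17 mg/L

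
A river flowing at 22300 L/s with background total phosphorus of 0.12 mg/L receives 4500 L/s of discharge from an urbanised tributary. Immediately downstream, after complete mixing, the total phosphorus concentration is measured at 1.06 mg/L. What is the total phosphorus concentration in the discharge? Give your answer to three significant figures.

5.72 mg/L

Mass balance: 22300·0.1200 + 4500·Cₑ = 26800·1.060
→ Cₑ = (26800·1.060 − 22300·0.1200) / 4500 = 5.718 mg/L.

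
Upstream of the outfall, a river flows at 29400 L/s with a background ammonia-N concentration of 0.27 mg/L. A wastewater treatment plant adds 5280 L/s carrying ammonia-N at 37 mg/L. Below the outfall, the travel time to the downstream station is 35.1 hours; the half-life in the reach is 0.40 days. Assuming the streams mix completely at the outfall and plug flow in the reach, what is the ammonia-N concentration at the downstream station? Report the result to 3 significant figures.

Conservation of mass: C = (29400·0.2700 + 5280·37.00) / 34680 = 203300/34680 = 5.862 mg/L.
Half-life 0.40 d → k = ln 2 / 0.40 = 1.733 d⁻¹.
Decay over the reach: 5.862·exp(−kt) = 5.862·0.07932 = 0.4650 mg/L.

0.465 mg/L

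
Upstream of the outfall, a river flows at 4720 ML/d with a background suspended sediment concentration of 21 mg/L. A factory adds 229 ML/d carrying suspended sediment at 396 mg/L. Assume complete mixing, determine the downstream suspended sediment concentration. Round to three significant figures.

Conservation of mass: C = (4720·21.00 + 229.0·396.0) / 4949 = 189800/4949 = 38.35 mg/L.

38.4 mg/L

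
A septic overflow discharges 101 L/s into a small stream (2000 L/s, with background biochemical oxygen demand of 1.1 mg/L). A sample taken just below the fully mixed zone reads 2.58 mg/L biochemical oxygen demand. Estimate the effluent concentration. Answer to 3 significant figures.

Mass balance: 2000·1.100 + 101.0·Cₑ = 2101·2.580
→ Cₑ = (2101·2.580 − 2000·1.100) / 101.0 = 31.89 mg/L.

31.9 mg/L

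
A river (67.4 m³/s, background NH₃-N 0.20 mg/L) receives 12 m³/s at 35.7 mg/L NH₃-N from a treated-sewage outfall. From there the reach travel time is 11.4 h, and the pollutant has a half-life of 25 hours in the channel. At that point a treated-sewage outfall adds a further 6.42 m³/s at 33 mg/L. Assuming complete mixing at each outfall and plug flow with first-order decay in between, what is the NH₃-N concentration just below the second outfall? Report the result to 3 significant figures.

6.22 mg/L

Mixed concentration C = ΣQC/ΣQ = (67.40·0.2000 + 12.00·35.70) / 79.40 = 441.9/79.40 = 5.565 mg/L; combined flow 79.40 m³/s.
Half-life 25 h → k = ln 2 / 25 = 0.02773 h⁻¹ = 0.6654 d⁻¹.
Decay over the reach: 5.565·exp(−kt) = 5.565·0.7290 = 4.057 mg/L.
Second outfall: C = (79.40·4.057 + 6.420·33.00)/85.82 = 6.222 mg/L.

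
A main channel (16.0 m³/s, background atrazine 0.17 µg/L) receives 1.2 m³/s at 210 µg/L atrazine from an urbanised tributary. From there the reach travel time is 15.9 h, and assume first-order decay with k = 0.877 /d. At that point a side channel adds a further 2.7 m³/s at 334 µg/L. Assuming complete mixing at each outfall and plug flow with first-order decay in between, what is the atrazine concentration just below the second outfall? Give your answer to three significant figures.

52.5 µg/L

Mass balance: C = (16.00·0.1700 + 1.200·210.0) / 17.20 = 254.7/17.20 = 14.81 µg/L; combined flow 17.20 m³/s.
First-order decay: C = 14.81·exp(−k·t) = 14.81·0.5593 = 8.283 µg/L.
At the second outfall, C = (17.20·8.283 + 2.700·334.0) / (17.20 + 2.700) = 52.48 µg/L.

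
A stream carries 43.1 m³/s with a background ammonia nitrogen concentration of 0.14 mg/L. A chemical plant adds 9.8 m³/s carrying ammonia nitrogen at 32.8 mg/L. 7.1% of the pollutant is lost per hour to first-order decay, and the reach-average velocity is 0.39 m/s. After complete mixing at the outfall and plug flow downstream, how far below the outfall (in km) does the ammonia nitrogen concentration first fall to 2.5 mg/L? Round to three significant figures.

Flow-weighted average: C = (43.10·0.1400 + 9.800·32.80) / 52.90 = 327.5/52.90 = 6.190 mg/L.
7.1%/h lost → k = −ln(1 − 0.071) = 0.07365 h⁻¹.
Set 6.190·exp(−k·t) = 2.5 → t = ln(6.190/2.5)/k = 44320 s = 12.31 h.
Distance = v·t = 0.39·44320 = 17290 m = 17.29 km.

17.3 km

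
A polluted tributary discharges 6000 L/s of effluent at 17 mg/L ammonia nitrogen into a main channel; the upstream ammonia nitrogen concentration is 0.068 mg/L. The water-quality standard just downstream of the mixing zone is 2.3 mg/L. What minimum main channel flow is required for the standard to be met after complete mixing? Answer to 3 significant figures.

39500 L/s

Set C_mix = 2.3: (Q·0.06800 + 6000·17.00) / (Q + 6000) = 2.3
→ Q = 6000·(17.00 − 2.3)/(2.3 − 0.06800) = 39520 L/s.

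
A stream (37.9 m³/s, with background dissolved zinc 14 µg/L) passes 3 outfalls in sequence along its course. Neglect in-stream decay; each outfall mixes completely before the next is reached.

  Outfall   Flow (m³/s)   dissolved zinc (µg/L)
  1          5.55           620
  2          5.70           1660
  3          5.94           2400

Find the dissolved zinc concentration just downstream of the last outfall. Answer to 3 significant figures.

503 µg/L

Outfall 1: combined Q = 43.45 m³/s; C = (37.90·14.00 + 5.550·620.0)/43.45 = 91.41 µg/L.
Outfall 2: combined Q = 49.15 m³/s; C = (43.45·91.41 + 5.700·1660)/49.15 = 273.3 µg/L.
Outfall 3: combined Q = 55.09 m³/s; C = (49.15·273.3 + 5.940·2400)/55.09 = 502.6 µg/L.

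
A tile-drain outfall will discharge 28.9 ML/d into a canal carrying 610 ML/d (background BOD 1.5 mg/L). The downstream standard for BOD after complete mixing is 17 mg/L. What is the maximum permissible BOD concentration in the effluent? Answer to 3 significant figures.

At the limit, (Qr·Cr + Qe·Cₑ)/(Qr + Qe) = 17:
Cₑ = (638.9·17 − 610.0·1.500) / 28.90 = 344.2 mg/L.

344 mg/L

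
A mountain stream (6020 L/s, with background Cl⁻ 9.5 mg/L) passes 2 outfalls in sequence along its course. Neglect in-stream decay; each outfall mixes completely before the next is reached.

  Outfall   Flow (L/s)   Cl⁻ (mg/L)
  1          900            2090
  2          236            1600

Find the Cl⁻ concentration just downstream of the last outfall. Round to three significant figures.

324 mg/L

Outfall 1: combined Q = 6920 L/s; C = (6020·9.500 + 900.0·2090)/6920 = 280.1 mg/L.
Outfall 2: combined Q = 7156 L/s; C = (6920·280.1 + 236.0·1600)/7156 = 323.6 mg/L.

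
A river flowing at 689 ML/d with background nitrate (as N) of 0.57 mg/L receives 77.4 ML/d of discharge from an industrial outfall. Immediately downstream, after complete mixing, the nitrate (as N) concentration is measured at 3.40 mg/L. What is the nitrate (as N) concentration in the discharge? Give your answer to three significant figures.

Mass balance: 689.0·0.5700 + 77.40·Cₑ = 766.4·3.400
→ Cₑ = (766.4·3.400 − 689.0·0.5700) / 77.40 = 28.59 mg/L.

28.6 mg/L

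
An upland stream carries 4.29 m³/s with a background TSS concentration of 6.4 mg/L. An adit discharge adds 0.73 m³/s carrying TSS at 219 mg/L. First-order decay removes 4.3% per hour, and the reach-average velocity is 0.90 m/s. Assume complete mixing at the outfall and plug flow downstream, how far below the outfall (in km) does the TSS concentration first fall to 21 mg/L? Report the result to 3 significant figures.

42.4 km

After mixing, C = (4.290·6.400 + 0.7300·219.0) / 5.020 = 187.3/5.020 = 37.32 mg/L.
4.3%/h lost → k = −ln(1 − 0.043) = 0.04395 h⁻¹.
Set 37.32·exp(−k·t) = 21 → t = ln(37.32/21)/k = 47090 s = 13.08 h.
Distance = v·t = 0.90·47090 = 42380 m = 42.38 km.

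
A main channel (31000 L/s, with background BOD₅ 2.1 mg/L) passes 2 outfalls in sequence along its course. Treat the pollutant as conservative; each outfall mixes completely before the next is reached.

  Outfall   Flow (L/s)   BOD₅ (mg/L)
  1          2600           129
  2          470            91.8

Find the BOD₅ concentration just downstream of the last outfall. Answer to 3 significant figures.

13.0 mg/L

Outfall 1: combined Q = 33600 L/s; C = (31000·2.100 + 2600·129.0)/33600 = 11.92 mg/L.
Outfall 2: combined Q = 34070 L/s; C = (33600·11.92 + 470.0·91.80)/34070 = 13.02 mg/L.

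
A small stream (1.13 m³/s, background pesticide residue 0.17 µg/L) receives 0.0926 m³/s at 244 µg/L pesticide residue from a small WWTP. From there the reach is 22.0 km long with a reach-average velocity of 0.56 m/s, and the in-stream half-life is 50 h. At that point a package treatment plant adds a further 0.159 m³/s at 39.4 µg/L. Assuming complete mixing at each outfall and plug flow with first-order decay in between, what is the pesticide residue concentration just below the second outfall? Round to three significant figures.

Flow-weighted average: C = (1.130·0.1700 + 0.09260·244.0) / 1.223 = 22.79/1.223 = 18.64 µg/L; combined flow 1.223 m³/s.
Travel time t = 22.0·1000 / 0.56 = 39290 s = 10.91 h.
Half-life 50 h → k = ln 2 / 50 = 0.01386 h⁻¹ = 0.3327 d⁻¹.
Applying C = C₀e^(−kt): 18.64 × 0.8596 = 16.02 µg/L.
At the second outfall, C = (1.223·16.02 + 0.1590·39.40) / (1.223 + 0.1590) = 18.71 µg/L.

18.7 µg/L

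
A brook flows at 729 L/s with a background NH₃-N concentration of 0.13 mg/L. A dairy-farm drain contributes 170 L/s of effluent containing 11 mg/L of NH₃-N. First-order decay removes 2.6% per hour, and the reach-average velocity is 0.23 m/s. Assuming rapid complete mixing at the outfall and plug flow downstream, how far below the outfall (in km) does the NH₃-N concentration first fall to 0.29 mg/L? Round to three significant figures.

63.5 km

After mixing, C = (729.0·0.1300 + 170.0·11.00) / 899.0 = 1965/899.0 = 2.186 mg/L.
2.6%/h lost → k = −ln(1 − 0.026) = 0.02634 h⁻¹.
Set 2.186·exp(−k·t) = 0.29 → t = ln(2.186/0.29)/k = 276000 s = 76.67 h.
Distance = v·t = 0.23·276000 = 63480 m = 63.48 km.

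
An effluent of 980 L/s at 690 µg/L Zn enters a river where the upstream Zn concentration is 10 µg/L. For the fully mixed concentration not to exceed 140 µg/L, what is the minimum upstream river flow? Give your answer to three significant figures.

Set C_mix = 140: (Q·10.00 + 980.0·690.0) / (Q + 980.0) = 140
→ Q = 980.0·(690.0 − 140)/(140 − 10.00) = 4146 L/s.

4150 L/s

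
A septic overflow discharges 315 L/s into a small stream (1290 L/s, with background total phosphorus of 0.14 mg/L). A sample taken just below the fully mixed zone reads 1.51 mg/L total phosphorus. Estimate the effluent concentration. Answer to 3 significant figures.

7.12 mg/L

Mass balance: 1290·0.1400 + 315.0·Cₑ = 1605·1.510
→ Cₑ = (1605·1.510 − 1290·0.1400) / 315.0 = 7.120 mg/L.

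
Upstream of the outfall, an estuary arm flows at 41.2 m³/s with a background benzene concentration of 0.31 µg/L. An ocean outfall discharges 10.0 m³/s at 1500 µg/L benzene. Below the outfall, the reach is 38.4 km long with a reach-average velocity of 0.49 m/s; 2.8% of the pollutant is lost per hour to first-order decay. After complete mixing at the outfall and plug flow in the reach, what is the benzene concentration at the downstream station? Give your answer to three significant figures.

158 µg/L

Conservation of mass: C = (41.20·0.3100 + 10.00·1500) / 51.20 = 15010/51.20 = 293.2 µg/L.
Travel time t = 38.4·1000 / 0.49 = 78370 s = 21.77 h.
2.8%/h lost → k = −ln(1 − 0.028) = 0.02840 h⁻¹.
Applying C = C₀e^(−kt): 293.2 × 0.5389 = 158.0 µg/L.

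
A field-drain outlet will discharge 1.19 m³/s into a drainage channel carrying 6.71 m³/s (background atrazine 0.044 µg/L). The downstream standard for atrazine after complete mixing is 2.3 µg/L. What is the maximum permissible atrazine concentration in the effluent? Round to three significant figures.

At the limit, (Qr·Cr + Qe·Cₑ)/(Qr + Qe) = 2.3:
Cₑ = (7.900·2.3 − 6.710·0.04400) / 1.190 = 15.02 µg/L.

15.0 µg/L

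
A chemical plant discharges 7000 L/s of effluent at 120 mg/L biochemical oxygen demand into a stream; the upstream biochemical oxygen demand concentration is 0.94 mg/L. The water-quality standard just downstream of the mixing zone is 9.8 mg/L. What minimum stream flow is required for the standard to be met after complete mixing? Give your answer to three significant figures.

87100 L/s

Set C_mix = 9.8: (Q·0.9400 + 7000·120.0) / (Q + 7000) = 9.8
→ Q = 7000·(120.0 − 9.8)/(9.8 − 0.9400) = 87070 L/s.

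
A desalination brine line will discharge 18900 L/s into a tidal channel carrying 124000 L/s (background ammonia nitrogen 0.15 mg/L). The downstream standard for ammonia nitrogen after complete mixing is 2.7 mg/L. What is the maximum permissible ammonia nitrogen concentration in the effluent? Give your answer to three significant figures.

At the limit, (Qr·Cr + Qe·Cₑ)/(Qr + Qe) = 2.7:
Cₑ = (142900·2.7 − 124000·0.1500) / 18900 = 19.43 mg/L.

19.4 mg/L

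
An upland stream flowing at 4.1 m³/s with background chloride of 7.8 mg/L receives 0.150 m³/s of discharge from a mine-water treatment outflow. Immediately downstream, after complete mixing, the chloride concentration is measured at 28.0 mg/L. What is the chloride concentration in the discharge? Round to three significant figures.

580 mg/L

Mass balance: 4.100·7.800 + 0.1500·Cₑ = 4.250·28.00
→ Cₑ = (4.250·28.00 − 4.100·7.800) / 0.1500 = 580.1 mg/L.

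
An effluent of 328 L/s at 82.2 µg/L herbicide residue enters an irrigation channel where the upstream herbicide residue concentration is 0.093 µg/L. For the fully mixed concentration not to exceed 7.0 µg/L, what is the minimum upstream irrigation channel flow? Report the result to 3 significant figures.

Set C_mix = 7.0: (Q·0.09300 + 328.0·82.20) / (Q + 328.0) = 7.0
→ Q = 328.0·(82.20 − 7.0)/(7.0 − 0.09300) = 3571 L/s.

3570 L/s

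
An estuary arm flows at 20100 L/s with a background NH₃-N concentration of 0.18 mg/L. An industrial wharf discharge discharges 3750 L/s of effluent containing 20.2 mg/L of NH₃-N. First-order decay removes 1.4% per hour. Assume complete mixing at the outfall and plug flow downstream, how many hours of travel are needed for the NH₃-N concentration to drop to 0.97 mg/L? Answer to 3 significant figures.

87.4 h

After mixing, C = (20100·0.1800 + 3750·20.20) / 23850 = 79370/23850 = 3.328 mg/L.
1.4%/h lost → k = −ln(1 − 0.014) = 0.01410 h⁻¹.
3.328·exp(−k·t) = 0.97 → t = ln(3.328/0.97)/k = 314800 s = 87.44 h.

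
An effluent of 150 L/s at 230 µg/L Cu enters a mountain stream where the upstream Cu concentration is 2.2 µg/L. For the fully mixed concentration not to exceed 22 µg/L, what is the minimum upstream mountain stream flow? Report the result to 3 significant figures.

1580 L/s

Set C_mix = 22: (Q·2.200 + 150.0·230.0) / (Q + 150.0) = 22
→ Q = 150.0·(230.0 − 22)/(22 − 2.200) = 1576 L/s.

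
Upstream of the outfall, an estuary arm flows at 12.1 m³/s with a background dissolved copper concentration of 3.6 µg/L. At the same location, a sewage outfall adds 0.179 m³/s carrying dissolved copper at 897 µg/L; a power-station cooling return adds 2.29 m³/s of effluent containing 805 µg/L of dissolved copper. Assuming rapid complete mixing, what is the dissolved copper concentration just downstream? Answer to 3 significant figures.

141 µg/L

Flow-weighted average: C = (12.10·3.600 + 0.1790·897.0 + 2.290·805.0) / 14.57 = 2048/14.57 = 140.5 µg/L.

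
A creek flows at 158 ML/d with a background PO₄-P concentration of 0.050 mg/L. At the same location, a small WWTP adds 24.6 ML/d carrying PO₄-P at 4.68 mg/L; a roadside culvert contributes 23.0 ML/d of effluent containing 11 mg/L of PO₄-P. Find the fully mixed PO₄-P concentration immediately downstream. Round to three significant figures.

1.83 mg/L

Mass balance: C = (158.0·0.05000 + 24.60·4.680 + 23.00·11.00) / 205.6 = 376.0/205.6 = 1.829 mg/L.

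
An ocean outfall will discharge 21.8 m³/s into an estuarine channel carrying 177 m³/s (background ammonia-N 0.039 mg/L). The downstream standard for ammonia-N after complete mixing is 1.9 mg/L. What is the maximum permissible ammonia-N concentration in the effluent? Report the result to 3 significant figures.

At the limit, (Qr·Cr + Qe·Cₑ)/(Qr + Qe) = 1.9:
Cₑ = (198.8·1.9 − 177.0·0.03900) / 21.80 = 17.01 mg/L.

17.0 mg/L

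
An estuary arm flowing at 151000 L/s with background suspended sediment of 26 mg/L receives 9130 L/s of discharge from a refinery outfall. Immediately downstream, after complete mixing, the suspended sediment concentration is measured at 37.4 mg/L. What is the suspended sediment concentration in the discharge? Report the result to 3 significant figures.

Mass balance: 151000·26.00 + 9130·Cₑ = 160100·37.40
→ Cₑ = (160100·37.40 − 151000·26.00) / 9130 = 225.9 mg/L.

226 mg/L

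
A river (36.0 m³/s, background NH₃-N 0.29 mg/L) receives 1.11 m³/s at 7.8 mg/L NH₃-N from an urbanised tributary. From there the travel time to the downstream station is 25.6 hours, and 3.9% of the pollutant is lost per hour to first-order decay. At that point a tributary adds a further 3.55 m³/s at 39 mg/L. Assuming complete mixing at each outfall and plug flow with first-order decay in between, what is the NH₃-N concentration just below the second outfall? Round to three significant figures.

Conservation of mass: C = (36.00·0.2900 + 1.110·7.800) / 37.11 = 19.10/37.11 = 0.5146 mg/L; combined flow 37.11 m³/s.
3.9%/h lost → k = −ln(1 − 0.039) = 0.03978 h⁻¹.
First-order decay: C = 0.5146·exp(−k·t) = 0.5146·0.3612 = 0.1859 mg/L.
Second outfall: C = (37.11·0.1859 + 3.550·39.00)/40.66 = 3.575 mg/L.

3.57 mg/L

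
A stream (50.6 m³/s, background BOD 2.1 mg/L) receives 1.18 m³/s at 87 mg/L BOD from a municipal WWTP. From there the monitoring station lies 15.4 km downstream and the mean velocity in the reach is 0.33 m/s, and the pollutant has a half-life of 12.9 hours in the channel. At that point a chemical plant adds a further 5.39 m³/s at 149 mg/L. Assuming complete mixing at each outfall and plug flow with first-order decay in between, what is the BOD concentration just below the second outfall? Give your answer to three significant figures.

Mixed concentration C = ΣQC/ΣQ = (50.60·2.100 + 1.180·87.00) / 51.78 = 208.9/51.78 = 4.035 mg/L; combined flow 51.78 m³/s.
Travel time t = 15.4·1000 / 0.33 = 46670 s = 12.96 h.
Half-life 12.9 h → k = ln 2 / 12.9 = 0.05373 h⁻¹ = 1.290 d⁻¹.
Applying C = C₀e^(−kt): 4.035 × 0.4983 = 2.011 mg/L.
Second outfall: C = (51.78·2.011 + 5.390·149.0)/57.17 = 15.87 mg/L.

15.9 mg/L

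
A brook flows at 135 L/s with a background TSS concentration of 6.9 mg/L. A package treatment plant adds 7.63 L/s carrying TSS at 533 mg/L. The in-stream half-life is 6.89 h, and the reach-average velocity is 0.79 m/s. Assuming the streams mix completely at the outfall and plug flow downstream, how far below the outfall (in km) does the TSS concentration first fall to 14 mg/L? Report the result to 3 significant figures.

Flow-weighted average: C = (135.0·6.900 + 7.630·533.0) / 142.6 = 4998/142.6 = 35.04 mg/L.
Half-life 6.89 h → k = ln 2 / 6.89 = 0.1006 h⁻¹ = 2.414 d⁻¹.
Set 35.04·exp(−k·t) = 14 → t = ln(35.04/14)/k = 32830 s = 9.121 h.
Distance = v·t = 0.79·32830 = 25940 m = 25.94 km.

25.9 km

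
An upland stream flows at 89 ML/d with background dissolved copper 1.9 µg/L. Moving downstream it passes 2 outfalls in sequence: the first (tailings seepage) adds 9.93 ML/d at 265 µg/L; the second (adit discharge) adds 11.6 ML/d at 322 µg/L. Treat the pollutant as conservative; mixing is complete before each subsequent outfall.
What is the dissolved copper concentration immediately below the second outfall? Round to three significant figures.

After outfall 1: Q = 89.00 + 9.930 = 98.93 ML/d; C = (89.00·1.900 + 9.930·265.0)/98.93 = 28.31 µg/L.
After outfall 2: Q = 98.93 + 11.60 = 110.5 ML/d; C = (98.93·28.31 + 11.60·322.0)/110.5 = 59.13 µg/L.

59.1 µg/L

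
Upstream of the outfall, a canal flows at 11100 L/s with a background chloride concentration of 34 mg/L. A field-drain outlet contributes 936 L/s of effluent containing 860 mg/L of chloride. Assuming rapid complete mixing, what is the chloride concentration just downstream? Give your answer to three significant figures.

98.2 mg/L

Mixed concentration C = ΣQC/ΣQ = (11100·34.00 + 936.0·860.0) / 12040 = 1182000/12040 = 98.24 mg/L.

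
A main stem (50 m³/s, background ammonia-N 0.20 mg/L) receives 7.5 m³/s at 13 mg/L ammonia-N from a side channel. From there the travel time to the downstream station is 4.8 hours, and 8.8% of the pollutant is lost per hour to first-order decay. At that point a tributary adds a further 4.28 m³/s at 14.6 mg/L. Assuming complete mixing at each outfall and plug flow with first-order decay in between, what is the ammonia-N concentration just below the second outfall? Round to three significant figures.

2.13 mg/L

After mixing, C = (50.00·0.2000 + 7.500·13.00) / 57.50 = 107.5/57.50 = 1.870 mg/L; combined flow 57.50 m³/s.
8.8%/h lost → k = −ln(1 − 0.088) = 0.09212 h⁻¹.
First-order decay: C = 1.870·exp(−k·t) = 1.870·0.6427 = 1.201 mg/L.
At the second outfall, C = (57.50·1.201 + 4.280·14.60) / (57.50 + 4.280) = 2.130 mg/L.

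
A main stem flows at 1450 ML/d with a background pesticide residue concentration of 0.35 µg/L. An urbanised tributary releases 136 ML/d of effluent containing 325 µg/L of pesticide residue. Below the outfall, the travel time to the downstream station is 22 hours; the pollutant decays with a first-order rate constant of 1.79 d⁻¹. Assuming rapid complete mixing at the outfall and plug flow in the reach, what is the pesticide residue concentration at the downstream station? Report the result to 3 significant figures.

After mixing, C = (1450·0.3500 + 136.0·325.0) / 1586 = 44710/1586 = 28.19 µg/L.
First-order decay: C = 28.19·exp(−k·t) = 28.19·0.1938 = 5.464 µg/L.

5.46 µg/L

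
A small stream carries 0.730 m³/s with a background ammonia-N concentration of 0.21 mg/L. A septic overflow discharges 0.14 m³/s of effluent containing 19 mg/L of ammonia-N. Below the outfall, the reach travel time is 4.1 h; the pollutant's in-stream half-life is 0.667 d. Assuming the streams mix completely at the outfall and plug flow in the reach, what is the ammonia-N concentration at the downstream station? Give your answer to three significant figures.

2.71 mg/L

Mixed concentration C = ΣQC/ΣQ = (0.7300·0.2100 + 0.1400·19.00) / 0.8700 = 2.813/0.8700 = 3.234 mg/L.
Half-life 0.667 d → k = ln 2 / 0.667 = 1.039 d⁻¹.
After decay, C = 3.234 × e^(−kt) = 3.234 × 0.8373 = 2.708 mg/L.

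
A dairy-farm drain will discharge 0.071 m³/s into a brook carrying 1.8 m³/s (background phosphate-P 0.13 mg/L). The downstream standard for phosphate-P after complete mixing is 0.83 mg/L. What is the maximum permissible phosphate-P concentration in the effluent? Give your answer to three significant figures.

18.6 mg/L

At the limit, (Qr·Cr + Qe·Cₑ)/(Qr + Qe) = 0.83:
Cₑ = (1.871·0.83 − 1.800·0.1300) / 0.07100 = 18.58 mg/L.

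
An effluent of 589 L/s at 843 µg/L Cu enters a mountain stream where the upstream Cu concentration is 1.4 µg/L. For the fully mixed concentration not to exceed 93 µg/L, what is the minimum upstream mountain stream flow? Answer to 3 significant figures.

Set C_mix = 93: (Q·1.400 + 589.0·843.0) / (Q + 589.0) = 93
→ Q = 589.0·(843.0 − 93)/(93 − 1.400) = 4823 L/s.

4820 L/s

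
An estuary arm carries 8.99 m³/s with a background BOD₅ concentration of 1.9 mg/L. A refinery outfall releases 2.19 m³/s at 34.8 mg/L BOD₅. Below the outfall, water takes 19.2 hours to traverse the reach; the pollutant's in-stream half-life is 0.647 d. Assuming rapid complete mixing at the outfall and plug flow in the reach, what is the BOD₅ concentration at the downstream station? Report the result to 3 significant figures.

Conservation of mass: C = (8.990·1.900 + 2.190·34.80) / 11.18 = 93.29/11.18 = 8.345 mg/L.
Half-life 0.647 d → k = ln 2 / 0.647 = 1.071 d⁻¹.
Applying C = C₀e^(−kt): 8.345 × 0.4244 = 3.542 mg/L.

3.54 mg/L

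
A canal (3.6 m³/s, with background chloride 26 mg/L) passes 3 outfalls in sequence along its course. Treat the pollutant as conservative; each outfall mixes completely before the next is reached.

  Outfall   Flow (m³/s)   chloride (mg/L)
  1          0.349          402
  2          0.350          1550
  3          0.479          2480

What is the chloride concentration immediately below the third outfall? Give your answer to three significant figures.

After outfall 1: Q = 3.600 + 0.3490 = 3.949 m³/s; C = (3.600·26.00 + 0.3490·402.0)/3.949 = 59.23 mg/L.
After outfall 2: Q = 3.949 + 0.3500 = 4.299 m³/s; C = (3.949·59.23 + 0.3500·1550)/4.299 = 180.6 mg/L.
After outfall 3: Q = 4.299 + 0.4790 = 4.778 m³/s; C = (4.299·180.6 + 0.4790·2480)/4.778 = 411.1 mg/L.

411 mg/L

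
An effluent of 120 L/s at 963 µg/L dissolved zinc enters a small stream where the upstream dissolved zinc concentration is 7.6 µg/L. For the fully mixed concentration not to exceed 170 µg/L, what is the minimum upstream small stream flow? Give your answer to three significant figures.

Set C_mix = 170: (Q·7.600 + 120.0·963.0) / (Q + 120.0) = 170
→ Q = 120.0·(963.0 − 170)/(170 − 7.600) = 586.0 L/s.

586 L/s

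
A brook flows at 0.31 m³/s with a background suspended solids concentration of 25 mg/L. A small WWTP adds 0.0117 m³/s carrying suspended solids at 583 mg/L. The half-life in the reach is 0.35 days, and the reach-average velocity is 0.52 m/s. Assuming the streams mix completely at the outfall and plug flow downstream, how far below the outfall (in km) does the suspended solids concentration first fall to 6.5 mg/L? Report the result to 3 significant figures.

44.0 km

Mixed concentration C = ΣQC/ΣQ = (0.3100·25.00 + 0.01170·583.0) / 0.3217 = 14.57/0.3217 = 45.29 mg/L.
Half-life 0.35 d → k = ln 2 / 0.35 = 1.980 d⁻¹.
Set 45.29·exp(−k·t) = 6.5 → t = ln(45.29/6.5)/k = 84700 s = 23.53 h.
Distance = v·t = 0.52·84700 = 44040 m = 44.04 km.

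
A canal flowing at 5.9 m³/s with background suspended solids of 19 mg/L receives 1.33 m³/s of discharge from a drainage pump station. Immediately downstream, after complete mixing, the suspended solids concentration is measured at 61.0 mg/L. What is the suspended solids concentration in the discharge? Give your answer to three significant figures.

247 mg/L

Mass balance: 5.900·19.00 + 1.330·Cₑ = 7.230·61.00
→ Cₑ = (7.230·61.00 − 5.900·19.00) / 1.330 = 247.3 mg/L.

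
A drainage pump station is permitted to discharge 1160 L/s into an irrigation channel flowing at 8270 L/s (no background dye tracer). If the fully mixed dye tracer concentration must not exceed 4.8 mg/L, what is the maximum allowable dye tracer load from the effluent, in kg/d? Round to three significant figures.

Mass balance at the limit: 8270·0 + 1160·Cₑ = 9430·4.8 → Cₑ = 39.02 mg/L.
1160 L/s = 1.160 m³/s. Load = 1.160 m³/s × 39.02 g/m³ × 86 400 s/d = 3911 kg/d.

3910 kg/d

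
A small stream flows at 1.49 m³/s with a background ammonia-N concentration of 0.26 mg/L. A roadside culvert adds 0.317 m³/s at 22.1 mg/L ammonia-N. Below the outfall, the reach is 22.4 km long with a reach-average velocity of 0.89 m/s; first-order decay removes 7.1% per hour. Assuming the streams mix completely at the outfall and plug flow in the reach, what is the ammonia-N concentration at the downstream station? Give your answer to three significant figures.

Conservation of mass: C = (1.490·0.2600 + 0.3170·22.10) / 1.807 = 7.393/1.807 = 4.091 mg/L.
Travel time t = 22.4·1000 / 0.89 = 25170 s = 6.991 h.
7.1%/h lost → k = −ln(1 − 0.071) = 0.07365 h⁻¹.
Applying C = C₀e^(−kt): 4.091 × 0.5976 = 2.445 mg/L.

2.44 mg/L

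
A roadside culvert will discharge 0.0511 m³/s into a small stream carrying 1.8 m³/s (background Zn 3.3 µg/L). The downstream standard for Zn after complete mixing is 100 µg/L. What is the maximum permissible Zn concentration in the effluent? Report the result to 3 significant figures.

3510 µg/L

At the limit, (Qr·Cr + Qe·Cₑ)/(Qr + Qe) = 100:
Cₑ = (1.851·100 − 1.800·3.300) / 0.05110 = 3506 µg/L.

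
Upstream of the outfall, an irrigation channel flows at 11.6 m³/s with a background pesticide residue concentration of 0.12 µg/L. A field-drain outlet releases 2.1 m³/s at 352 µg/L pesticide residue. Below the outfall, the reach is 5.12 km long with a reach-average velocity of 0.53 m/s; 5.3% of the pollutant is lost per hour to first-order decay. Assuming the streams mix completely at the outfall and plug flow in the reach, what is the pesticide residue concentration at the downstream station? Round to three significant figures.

46.7 µg/L

After mixing, C = (11.60·0.1200 + 2.100·352.0) / 13.70 = 740.6/13.70 = 54.06 µg/L.
Travel time t = 5.12·1000 / 0.53 = 9660 s = 2.683 h.
5.3%/h lost → k = −ln(1 − 0.053) = 0.05446 h⁻¹.
Decay over the reach: 54.06·exp(−kt) = 54.06·0.8640 = 46.71 µg/L.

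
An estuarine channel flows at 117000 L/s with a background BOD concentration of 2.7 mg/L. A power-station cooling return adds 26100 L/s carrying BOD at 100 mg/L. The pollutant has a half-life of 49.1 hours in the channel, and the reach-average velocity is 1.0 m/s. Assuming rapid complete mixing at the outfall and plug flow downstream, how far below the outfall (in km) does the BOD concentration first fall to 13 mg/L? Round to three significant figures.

Mixed concentration C = ΣQC/ΣQ = (117000·2.700 + 26100·100.0) / 143100 = 2926000/143100 = 20.45 mg/L.
Half-life 49.1 h → k = ln 2 / 49.1 = 0.01412 h⁻¹ = 0.3388 d⁻¹.
Set 20.45·exp(−k·t) = 13 → t = ln(20.45/13)/k = 115500 s = 32.08 h.
Distance = v·t = 1.0·115500 = 115500 m = 115.5 km.

115 km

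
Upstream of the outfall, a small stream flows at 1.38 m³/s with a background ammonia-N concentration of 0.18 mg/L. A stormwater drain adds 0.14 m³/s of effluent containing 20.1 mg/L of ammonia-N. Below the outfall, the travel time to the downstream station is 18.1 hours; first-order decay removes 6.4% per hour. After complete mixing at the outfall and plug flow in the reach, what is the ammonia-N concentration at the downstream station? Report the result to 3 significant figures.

After mixing, C = (1.380·0.1800 + 0.1400·20.10) / 1.520 = 3.062/1.520 = 2.015 mg/L.
6.4%/h lost → k = −ln(1 − 0.064) = 0.06614 h⁻¹.
Applying C = C₀e^(−kt): 2.015 × 0.3021 = 0.6086 mg/L.

0.609 mg/L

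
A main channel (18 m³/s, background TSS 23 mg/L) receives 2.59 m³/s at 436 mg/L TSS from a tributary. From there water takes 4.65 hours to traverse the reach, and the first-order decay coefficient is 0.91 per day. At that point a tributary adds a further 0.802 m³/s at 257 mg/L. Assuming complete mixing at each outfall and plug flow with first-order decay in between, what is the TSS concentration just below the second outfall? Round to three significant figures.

Flow-weighted average: C = (18.00·23.00 + 2.590·436.0) / 20.59 = 1543/20.59 = 74.95 mg/L; combined flow 20.59 m³/s.
After decay, C = 74.95 × e^(−kt) = 74.95 × 0.8384 = 62.84 mg/L.
Second outfall: C = (20.59·62.84 + 0.8020·257.0)/21.39 = 70.11 mg/L.

70.1 mg/L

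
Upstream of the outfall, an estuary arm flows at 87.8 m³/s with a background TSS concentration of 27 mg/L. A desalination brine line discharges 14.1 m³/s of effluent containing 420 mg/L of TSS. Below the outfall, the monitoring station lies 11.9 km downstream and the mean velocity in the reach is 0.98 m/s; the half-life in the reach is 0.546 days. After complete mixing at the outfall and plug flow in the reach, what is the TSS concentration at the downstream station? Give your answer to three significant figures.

Mass balance: C = (87.80·27.00 + 14.10·420.0) / 101.9 = 8293/101.9 = 81.38 mg/L.
Travel time t = 11.9·1000 / 0.98 = 12140 s = 3.373 h.
Half-life 0.546 d → k = ln 2 / 0.546 = 1.270 d⁻¹.
Applying C = C₀e^(−kt): 81.38 × 0.8366 = 68.08 mg/L.

68.1 mg/L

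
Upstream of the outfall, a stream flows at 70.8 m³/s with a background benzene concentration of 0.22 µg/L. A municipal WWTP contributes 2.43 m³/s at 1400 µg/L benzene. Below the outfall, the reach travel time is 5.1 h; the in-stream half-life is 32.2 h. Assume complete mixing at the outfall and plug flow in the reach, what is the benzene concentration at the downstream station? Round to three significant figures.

After mixing, C = (70.80·0.2200 + 2.430·1400) / 73.23 = 3418/73.23 = 46.67 µg/L.
Half-life 32.2 h → k = ln 2 / 32.2 = 0.02153 h⁻¹ = 0.5166 d⁻¹.
First-order decay: C = 46.67·exp(−k·t) = 46.67·0.8960 = 41.82 µg/L.

41.8 µg/L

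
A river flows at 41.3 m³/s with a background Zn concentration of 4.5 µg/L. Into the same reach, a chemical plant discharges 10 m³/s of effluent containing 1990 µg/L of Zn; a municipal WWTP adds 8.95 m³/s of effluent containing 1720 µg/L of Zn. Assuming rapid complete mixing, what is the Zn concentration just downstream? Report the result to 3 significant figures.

Flow-weighted average: C = (41.30·4.500 + 10.00·1990 + 8.950·1720) / 60.25 = 35480/60.25 = 588.9 µg/L.

589 µg/L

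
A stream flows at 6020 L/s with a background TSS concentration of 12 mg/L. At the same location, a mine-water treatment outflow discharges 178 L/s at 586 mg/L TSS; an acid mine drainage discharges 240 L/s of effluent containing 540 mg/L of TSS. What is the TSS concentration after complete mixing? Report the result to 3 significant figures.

47.6 mg/L

After mixing, C = (6020·12.00 + 178.0·586.0 + 240.0·540.0) / 6438 = 306100/6438 = 47.55 mg/L.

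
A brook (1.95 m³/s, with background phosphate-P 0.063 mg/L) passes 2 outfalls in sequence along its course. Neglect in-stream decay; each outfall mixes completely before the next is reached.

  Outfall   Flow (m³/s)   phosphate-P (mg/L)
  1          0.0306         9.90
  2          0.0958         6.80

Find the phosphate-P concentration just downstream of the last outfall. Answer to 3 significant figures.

Below outfall 1: Q → 1.981 m³/s, C = (1.950·0.06300 + 0.03060·9.900)/1.981 = 0.2150 mg/L.
Below outfall 2: Q → 2.076 m³/s, C = (1.981·0.2150 + 0.09580·6.800)/2.076 = 0.5188 mg/L.

0.519 mg/L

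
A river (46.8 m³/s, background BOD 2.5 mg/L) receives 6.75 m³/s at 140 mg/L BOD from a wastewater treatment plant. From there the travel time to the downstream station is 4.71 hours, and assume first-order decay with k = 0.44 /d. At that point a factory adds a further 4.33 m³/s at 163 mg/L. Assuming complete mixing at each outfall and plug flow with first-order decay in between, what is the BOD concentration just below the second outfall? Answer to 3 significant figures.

After mixing, C = (46.80·2.500 + 6.750·140.0) / 53.55 = 1062/53.55 = 19.83 mg/L; combined flow 53.55 m³/s.
First-order decay: C = 19.83·exp(−k·t) = 19.83·0.9173 = 18.19 mg/L.
At the second outfall, C = (53.55·18.19 + 4.330·163.0) / (53.55 + 4.330) = 29.02 mg/L.

29.0 mg/L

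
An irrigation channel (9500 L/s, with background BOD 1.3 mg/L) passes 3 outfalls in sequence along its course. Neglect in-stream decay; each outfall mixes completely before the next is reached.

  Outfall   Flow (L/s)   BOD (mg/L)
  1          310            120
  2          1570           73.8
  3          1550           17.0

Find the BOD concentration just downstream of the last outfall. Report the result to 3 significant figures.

14.8 mg/L

Below outfall 1: Q → 9810 L/s, C = (9500·1.300 + 310.0·120.0)/9810 = 5.051 mg/L.
Below outfall 2: Q → 11380 L/s, C = (9810·5.051 + 1570·73.80)/11380 = 14.54 mg/L.
Below outfall 3: Q → 12930 L/s, C = (11380·14.54 + 1550·17.00)/12930 = 14.83 mg/L.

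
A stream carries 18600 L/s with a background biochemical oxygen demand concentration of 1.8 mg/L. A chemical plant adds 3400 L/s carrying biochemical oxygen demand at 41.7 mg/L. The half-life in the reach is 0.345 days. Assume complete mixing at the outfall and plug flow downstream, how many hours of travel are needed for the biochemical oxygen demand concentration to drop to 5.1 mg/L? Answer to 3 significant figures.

After mixing, C = (18600·1.800 + 3400·41.70) / 22000 = 175300/22000 = 7.966 mg/L.
Half-life 0.345 d → k = ln 2 / 0.345 = 2.009 d⁻¹.
7.966·exp(−k·t) = 5.1 → t = ln(7.966/5.1)/k = 19180 s = 5.328 h.

5.33 h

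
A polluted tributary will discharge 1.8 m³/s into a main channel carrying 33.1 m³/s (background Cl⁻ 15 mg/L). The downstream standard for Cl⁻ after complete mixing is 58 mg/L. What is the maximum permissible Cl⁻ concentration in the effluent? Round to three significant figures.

At the limit, (Qr·Cr + Qe·Cₑ)/(Qr + Qe) = 58:
Cₑ = (34.90·58 − 33.10·15.00) / 1.800 = 848.7 mg/L.

849 mg/L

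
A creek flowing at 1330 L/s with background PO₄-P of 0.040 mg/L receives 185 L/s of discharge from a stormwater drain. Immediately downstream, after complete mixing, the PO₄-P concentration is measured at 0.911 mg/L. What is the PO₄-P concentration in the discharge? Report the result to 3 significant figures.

Mass balance: 1330·0.04000 + 185.0·Cₑ = 1515·0.9110
→ Cₑ = (1515·0.9110 − 1330·0.04000) / 185.0 = 7.173 mg/L.

7.17 mg/L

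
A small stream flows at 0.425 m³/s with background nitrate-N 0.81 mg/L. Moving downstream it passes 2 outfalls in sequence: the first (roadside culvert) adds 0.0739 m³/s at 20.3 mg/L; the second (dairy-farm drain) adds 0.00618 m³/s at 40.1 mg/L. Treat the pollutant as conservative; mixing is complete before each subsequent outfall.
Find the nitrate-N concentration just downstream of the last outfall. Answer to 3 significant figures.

After outfall 1: Q = 0.4250 + 0.07390 = 0.4989 m³/s; C = (0.4250·0.8100 + 0.07390·20.30)/0.4989 = 3.697 mg/L.
After outfall 2: Q = 0.4989 + 0.006180 = 0.5051 m³/s; C = (0.4989·3.697 + 0.006180·40.10)/0.5051 = 4.142 mg/L.

4.14 mg/L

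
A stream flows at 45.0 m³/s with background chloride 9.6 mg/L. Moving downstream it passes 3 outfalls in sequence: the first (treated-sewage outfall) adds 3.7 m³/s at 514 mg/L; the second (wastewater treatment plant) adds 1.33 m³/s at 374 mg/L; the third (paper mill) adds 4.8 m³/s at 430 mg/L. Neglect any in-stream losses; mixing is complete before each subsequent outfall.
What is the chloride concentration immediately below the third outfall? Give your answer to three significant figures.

Outfall 1: combined Q = 48.70 m³/s; C = (45.00·9.600 + 3.700·514.0)/48.70 = 47.92 mg/L.
Outfall 2: combined Q = 50.03 m³/s; C = (48.70·47.92 + 1.330·374.0)/50.03 = 56.59 mg/L.
Outfall 3: combined Q = 54.83 m³/s; C = (50.03·56.59 + 4.800·430.0)/54.83 = 89.28 mg/L.

89.3 mg/L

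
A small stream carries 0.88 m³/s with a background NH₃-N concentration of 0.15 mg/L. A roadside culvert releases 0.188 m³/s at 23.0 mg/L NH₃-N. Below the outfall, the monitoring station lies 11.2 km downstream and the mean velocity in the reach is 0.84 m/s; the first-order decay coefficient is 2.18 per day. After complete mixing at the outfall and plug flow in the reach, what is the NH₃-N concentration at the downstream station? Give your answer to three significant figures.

2.98 mg/L

Mass balance: C = (0.8800·0.1500 + 0.1880·23.00) / 1.068 = 4.456/1.068 = 4.172 mg/L.
Travel time t = 11.2·1000 / 0.84 = 13330 s = 3.704 h.
Decay over the reach: 4.172·exp(−kt) = 4.172·0.7143 = 2.980 mg/L.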